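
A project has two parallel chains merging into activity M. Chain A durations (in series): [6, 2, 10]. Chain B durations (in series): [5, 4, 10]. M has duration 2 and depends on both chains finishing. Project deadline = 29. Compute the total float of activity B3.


Forward pass: ES(B3) = sum of predecessors on chain B = 9
EF = ES + duration = 9 + 10 = 19
Backward pass: LF(M) = deadline = 29; LS(M) = 29 - 2 = 27
LF(B3) = LS(M) - sum(successors on chain B) = 27 - 0 = 27
LS = LF - duration = 27 - 10 = 17
Total float = LS - ES = 17 - 9 = 8

8


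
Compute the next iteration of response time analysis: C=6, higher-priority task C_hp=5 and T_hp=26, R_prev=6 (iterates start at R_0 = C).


R_next = C + ceil(R_prev / T_hp) * C_hp
ceil(6 / 26) = ceil(0.2308) = 1
Interference = 1 * 5 = 5
R_next = 6 + 5 = 11

11


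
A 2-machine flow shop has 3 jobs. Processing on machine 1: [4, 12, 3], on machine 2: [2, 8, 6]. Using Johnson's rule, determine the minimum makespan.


Apply Johnson's rule:
  Group 1 (a <= b): [(3, 3, 6)]
  Group 2 (a > b): [(2, 12, 8), (1, 4, 2)]
Optimal job order: [3, 2, 1]
Schedule:
  Job 3: M1 done at 3, M2 done at 9
  Job 2: M1 done at 15, M2 done at 23
  Job 1: M1 done at 19, M2 done at 25
Makespan = 25

25


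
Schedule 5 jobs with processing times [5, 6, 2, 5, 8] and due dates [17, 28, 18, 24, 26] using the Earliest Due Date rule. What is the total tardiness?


Sort by due date (EDD order): [(5, 17), (2, 18), (5, 24), (8, 26), (6, 28)]
Compute completion times and tardiness:
  Job 1: p=5, d=17, C=5, tardiness=max(0,5-17)=0
  Job 2: p=2, d=18, C=7, tardiness=max(0,7-18)=0
  Job 3: p=5, d=24, C=12, tardiness=max(0,12-24)=0
  Job 4: p=8, d=26, C=20, tardiness=max(0,20-26)=0
  Job 5: p=6, d=28, C=26, tardiness=max(0,26-28)=0
Total tardiness = 0

0


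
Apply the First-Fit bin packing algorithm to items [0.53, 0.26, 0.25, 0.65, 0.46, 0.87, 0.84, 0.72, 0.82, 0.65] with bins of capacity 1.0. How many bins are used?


Place items sequentially using First-Fit:
  Item 0.53 -> new Bin 1
  Item 0.26 -> Bin 1 (now 0.79)
  Item 0.25 -> new Bin 2
  Item 0.65 -> Bin 2 (now 0.9)
  Item 0.46 -> new Bin 3
  Item 0.87 -> new Bin 4
  Item 0.84 -> new Bin 5
  Item 0.72 -> new Bin 6
  Item 0.82 -> new Bin 7
  Item 0.65 -> new Bin 8
Total bins used = 8

8


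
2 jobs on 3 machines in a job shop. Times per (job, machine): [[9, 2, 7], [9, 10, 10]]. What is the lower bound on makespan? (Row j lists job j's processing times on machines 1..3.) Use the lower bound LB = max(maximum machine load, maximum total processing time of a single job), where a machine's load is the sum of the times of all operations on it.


Machine loads:
  Machine 1: 9 + 9 = 18
  Machine 2: 2 + 10 = 12
  Machine 3: 7 + 10 = 17
Max machine load = 18
Job totals:
  Job 1: 18
  Job 2: 29
Max job total = 29
Lower bound = max(18, 29) = 29

29


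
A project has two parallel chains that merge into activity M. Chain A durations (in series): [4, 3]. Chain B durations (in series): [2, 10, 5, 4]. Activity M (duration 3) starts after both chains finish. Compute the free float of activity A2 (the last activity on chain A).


ES(A2) = sum of predecessors on chain A = 4
EF(A2) = ES + duration = 4 + 3 = 7
Successor of A2 is M. ES(M) = max(sum(A), sum(B)) = max(7, 21) = 21
Free float = ES(successor) - EF(current) = 21 - 7 = 14

14


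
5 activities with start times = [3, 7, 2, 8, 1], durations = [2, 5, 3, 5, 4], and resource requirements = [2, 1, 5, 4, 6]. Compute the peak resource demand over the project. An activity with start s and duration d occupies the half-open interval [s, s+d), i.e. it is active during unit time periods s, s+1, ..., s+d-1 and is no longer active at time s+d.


Each activity i is active on [start_i, start_i + duration_i).
Compute total resource usage per time slot:
  t=0: active resources = [], total = 0
  t=1: active resources = [6], total = 6
  t=2: active resources = [5, 6], total = 11
  t=3: active resources = [2, 5, 6], total = 13
  t=4: active resources = [2, 5, 6], total = 13
  t=5: active resources = [], total = 0
  t=6: active resources = [], total = 0
  t=7: active resources = [1], total = 1
  t=8: active resources = [1, 4], total = 5
  t=9: active resources = [1, 4], total = 5
  t=10: active resources = [1, 4], total = 5
  t=11: active resources = [1, 4], total = 5
  t=12: active resources = [4], total = 4
Peak resource demand = 13

13


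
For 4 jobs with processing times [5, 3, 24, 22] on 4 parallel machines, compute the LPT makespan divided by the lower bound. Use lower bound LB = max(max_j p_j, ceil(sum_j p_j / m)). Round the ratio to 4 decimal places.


LPT order: [24, 22, 5, 3]
Machine loads after assignment: [24, 22, 5, 3]
LPT makespan = 24
Lower bound = max(max_job, ceil(total/4)) = max(24, 14) = 24
Ratio = 24 / 24 = 1.0

1.0


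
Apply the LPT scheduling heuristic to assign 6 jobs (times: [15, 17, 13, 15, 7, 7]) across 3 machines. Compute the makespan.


Sort jobs in decreasing order (LPT): [17, 15, 15, 13, 7, 7]
Assign each job to the least loaded machine:
  Machine 1: jobs [17, 7], load = 24
  Machine 2: jobs [15, 13], load = 28
  Machine 3: jobs [15, 7], load = 22
Makespan = max load = 28

28


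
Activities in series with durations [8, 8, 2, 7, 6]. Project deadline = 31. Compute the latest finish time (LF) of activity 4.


LF(activity 4) = deadline - sum of successor durations
Successors: activities 5 through 5 with durations [6]
Sum of successor durations = 6
LF = 31 - 6 = 25

25


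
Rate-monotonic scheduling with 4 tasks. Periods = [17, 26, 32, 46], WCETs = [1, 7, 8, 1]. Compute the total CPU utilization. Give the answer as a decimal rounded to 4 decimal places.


Compute individual utilizations (exact fractions):
  Task 1: C/T = 1/17 (approx. 0.0588)
  Task 2: C/T = 7/26 (approx. 0.2692)
  Task 3: C/T = 8/32 = 1/4 (approx. 0.25)
  Task 4: C/T = 1/46 (approx. 0.0217)
Total utilization U = 1/17 + 7/26 + 1/4 + 1/46 = 12195/20332
Rounded to 4 decimal places: U = 0.5998
RM (Liu & Layland) bound for 4 tasks = 0.756828; compare with U = 12195/20332 (approx. 0.599793)
U <= bound, so schedulable by RM sufficient condition.

0.5998


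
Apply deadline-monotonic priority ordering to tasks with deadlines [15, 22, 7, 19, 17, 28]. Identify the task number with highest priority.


Sort tasks by relative deadline (ascending):
  Task 3: deadline = 7
  Task 1: deadline = 15
  Task 5: deadline = 17
  Task 4: deadline = 19
  Task 2: deadline = 22
  Task 6: deadline = 28
Priority order (highest first): [3, 1, 5, 4, 2, 6]
Highest priority task = 3

3


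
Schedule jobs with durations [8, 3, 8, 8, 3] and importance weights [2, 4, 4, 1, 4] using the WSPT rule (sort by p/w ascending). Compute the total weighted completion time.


Compute p/w ratios and sort ascending (WSPT): [(3, 4), (3, 4), (8, 4), (8, 2), (8, 1)]
Compute weighted completion times:
  Job (p=3,w=4): C=3, w*C=4*3=12
  Job (p=3,w=4): C=6, w*C=4*6=24
  Job (p=8,w=4): C=14, w*C=4*14=56
  Job (p=8,w=2): C=22, w*C=2*22=44
  Job (p=8,w=1): C=30, w*C=1*30=30
Total weighted completion time = 166

166


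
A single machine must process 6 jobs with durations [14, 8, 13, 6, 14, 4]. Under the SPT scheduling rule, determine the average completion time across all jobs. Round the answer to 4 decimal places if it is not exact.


Sort jobs by processing time (SPT order): [4, 6, 8, 13, 14, 14]
Compute completion times sequentially:
  Job 1: processing = 4, completes at 4
  Job 2: processing = 6, completes at 10
  Job 3: processing = 8, completes at 18
  Job 4: processing = 13, completes at 31
  Job 5: processing = 14, completes at 45
  Job 6: processing = 14, completes at 59
Sum of completion times = 167
Average completion time = 167/6 = 27.8333

27.8333


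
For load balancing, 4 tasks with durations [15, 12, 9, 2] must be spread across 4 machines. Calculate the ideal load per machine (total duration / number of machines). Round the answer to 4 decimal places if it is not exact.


Total processing time = 15 + 12 + 9 + 2 = 38
Number of machines = 4
Ideal balanced load = 38 / 4 = 9.5

9.5


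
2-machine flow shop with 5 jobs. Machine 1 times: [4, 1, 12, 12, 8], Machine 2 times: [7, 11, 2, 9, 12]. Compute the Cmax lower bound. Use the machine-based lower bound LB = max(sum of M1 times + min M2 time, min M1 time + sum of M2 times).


LB1 = sum(M1 times) + min(M2 times) = 37 + 2 = 39
LB2 = min(M1 times) + sum(M2 times) = 1 + 41 = 42
Lower bound = max(LB1, LB2) = max(39, 42) = 42

42


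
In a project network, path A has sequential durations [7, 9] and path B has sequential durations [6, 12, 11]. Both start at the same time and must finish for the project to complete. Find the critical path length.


Path A total = 7 + 9 = 16
Path B total = 6 + 12 + 11 = 29
Critical path = longest path = max(16, 29) = 29

29


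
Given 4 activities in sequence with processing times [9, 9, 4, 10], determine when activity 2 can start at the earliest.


Activity 2 starts after activities 1 through 1 complete.
Predecessor durations: [9]
ES = 9 = 9

9


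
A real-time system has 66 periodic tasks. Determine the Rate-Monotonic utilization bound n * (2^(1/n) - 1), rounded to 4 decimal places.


Compute 2^(1/66) = 1.0105575720
Subtract 1: 1.0105575720 - 1 = 0.0105575720
Multiply by n: 66 * 0.0105575720 = 0.6967997520
Round to 4 dp: 0.6968

0.6968


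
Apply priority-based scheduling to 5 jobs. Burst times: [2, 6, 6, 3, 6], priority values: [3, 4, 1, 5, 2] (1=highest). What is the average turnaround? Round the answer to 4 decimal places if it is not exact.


Sort by priority (ascending = highest first):
Order: [(1, 6), (2, 6), (3, 2), (4, 6), (5, 3)]
Completion times:
  Priority 1, burst=6, C=6
  Priority 2, burst=6, C=12
  Priority 3, burst=2, C=14
  Priority 4, burst=6, C=20
  Priority 5, burst=3, C=23
Average turnaround = 75/5 = 15.0

15.0


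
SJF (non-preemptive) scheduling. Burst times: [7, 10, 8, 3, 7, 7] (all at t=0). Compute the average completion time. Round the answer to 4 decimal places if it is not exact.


SJF order (ascending): [3, 7, 7, 7, 8, 10]
Completion times:
  Job 1: burst=3, C=3
  Job 2: burst=7, C=10
  Job 3: burst=7, C=17
  Job 4: burst=7, C=24
  Job 5: burst=8, C=32
  Job 6: burst=10, C=42
Average completion = 128/6 = 21.3333

21.3333


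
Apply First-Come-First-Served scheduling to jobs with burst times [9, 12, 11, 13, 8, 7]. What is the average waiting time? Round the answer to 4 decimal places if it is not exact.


FCFS order (as given): [9, 12, 11, 13, 8, 7]
Waiting times:
  Job 1: wait = 0
  Job 2: wait = 9
  Job 3: wait = 21
  Job 4: wait = 32
  Job 5: wait = 45
  Job 6: wait = 53
Sum of waiting times = 160
Average waiting time = 160/6 = 26.6667

26.6667


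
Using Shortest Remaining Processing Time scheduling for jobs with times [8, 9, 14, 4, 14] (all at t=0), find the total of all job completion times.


Since all jobs arrive at t=0, SRPT equals SPT ordering.
SPT order: [4, 8, 9, 14, 14]
Completion times:
  Job 1: p=4, C=4
  Job 2: p=8, C=12
  Job 3: p=9, C=21
  Job 4: p=14, C=35
  Job 5: p=14, C=49
Total completion time = 4 + 12 + 21 + 35 + 49 = 121

121


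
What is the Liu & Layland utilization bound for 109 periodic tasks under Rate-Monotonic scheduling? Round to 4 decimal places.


Compute 2^(1/109) = 1.0063794108
Subtract 1: 1.0063794108 - 1 = 0.0063794108
Multiply by n: 109 * 0.0063794108 = 0.6953557772
Round to 4 dp: 0.6954

0.6954


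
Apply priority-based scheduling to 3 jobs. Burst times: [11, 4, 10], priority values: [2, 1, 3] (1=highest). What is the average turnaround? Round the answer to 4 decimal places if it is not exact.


Sort by priority (ascending = highest first):
Order: [(1, 4), (2, 11), (3, 10)]
Completion times:
  Priority 1, burst=4, C=4
  Priority 2, burst=11, C=15
  Priority 3, burst=10, C=25
Average turnaround = 44/3 = 14.6667

14.6667


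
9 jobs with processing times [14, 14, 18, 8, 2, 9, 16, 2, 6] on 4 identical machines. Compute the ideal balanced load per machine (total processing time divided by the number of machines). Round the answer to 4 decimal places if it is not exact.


Total processing time = 14 + 14 + 18 + 8 + 2 + 9 + 16 + 2 + 6 = 89
Number of machines = 4
Ideal balanced load = 89 / 4 = 22.25

22.25


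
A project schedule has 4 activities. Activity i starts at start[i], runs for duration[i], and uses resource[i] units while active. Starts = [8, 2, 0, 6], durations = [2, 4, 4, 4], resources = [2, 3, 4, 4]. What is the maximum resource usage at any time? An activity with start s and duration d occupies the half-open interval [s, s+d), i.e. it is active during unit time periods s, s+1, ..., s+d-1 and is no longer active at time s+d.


Each activity i is active on [start_i, start_i + duration_i).
Compute total resource usage per time slot:
  t=0: active resources = [4], total = 4
  t=1: active resources = [4], total = 4
  t=2: active resources = [3, 4], total = 7
  t=3: active resources = [3, 4], total = 7
  t=4: active resources = [3], total = 3
  t=5: active resources = [3], total = 3
  t=6: active resources = [4], total = 4
  t=7: active resources = [4], total = 4
  t=8: active resources = [2, 4], total = 6
  t=9: active resources = [2, 4], total = 6
Peak resource demand = 7

7


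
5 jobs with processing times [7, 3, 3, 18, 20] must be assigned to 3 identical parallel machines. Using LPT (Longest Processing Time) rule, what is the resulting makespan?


Sort jobs in decreasing order (LPT): [20, 18, 7, 3, 3]
Assign each job to the least loaded machine:
  Machine 1: jobs [20], load = 20
  Machine 2: jobs [18], load = 18
  Machine 3: jobs [7, 3, 3], load = 13
Makespan = max load = 20

20


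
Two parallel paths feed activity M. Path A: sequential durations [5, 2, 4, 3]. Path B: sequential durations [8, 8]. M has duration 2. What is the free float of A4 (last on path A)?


ES(A4) = sum of predecessors on chain A = 11
EF(A4) = ES + duration = 11 + 3 = 14
Successor of A4 is M. ES(M) = max(sum(A), sum(B)) = max(14, 16) = 16
Free float = ES(successor) - EF(current) = 16 - 14 = 2

2


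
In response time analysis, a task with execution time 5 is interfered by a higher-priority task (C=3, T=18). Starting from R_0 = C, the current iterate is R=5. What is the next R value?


R_next = C + ceil(R_prev / T_hp) * C_hp
ceil(5 / 18) = ceil(0.2778) = 1
Interference = 1 * 3 = 3
R_next = 5 + 3 = 8

8


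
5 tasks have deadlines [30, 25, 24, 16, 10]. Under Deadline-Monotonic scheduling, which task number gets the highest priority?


Sort tasks by relative deadline (ascending):
  Task 5: deadline = 10
  Task 4: deadline = 16
  Task 3: deadline = 24
  Task 2: deadline = 25
  Task 1: deadline = 30
Priority order (highest first): [5, 4, 3, 2, 1]
Highest priority task = 5

5


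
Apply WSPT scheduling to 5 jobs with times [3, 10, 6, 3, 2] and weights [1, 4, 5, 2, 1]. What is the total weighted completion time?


Compute p/w ratios and sort ascending (WSPT): [(6, 5), (3, 2), (2, 1), (10, 4), (3, 1)]
Compute weighted completion times:
  Job (p=6,w=5): C=6, w*C=5*6=30
  Job (p=3,w=2): C=9, w*C=2*9=18
  Job (p=2,w=1): C=11, w*C=1*11=11
  Job (p=10,w=4): C=21, w*C=4*21=84
  Job (p=3,w=1): C=24, w*C=1*24=24
Total weighted completion time = 167

167


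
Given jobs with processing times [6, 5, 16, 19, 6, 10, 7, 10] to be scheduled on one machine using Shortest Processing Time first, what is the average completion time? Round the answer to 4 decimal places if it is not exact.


Sort jobs by processing time (SPT order): [5, 6, 6, 7, 10, 10, 16, 19]
Compute completion times sequentially:
  Job 1: processing = 5, completes at 5
  Job 2: processing = 6, completes at 11
  Job 3: processing = 6, completes at 17
  Job 4: processing = 7, completes at 24
  Job 5: processing = 10, completes at 34
  Job 6: processing = 10, completes at 44
  Job 7: processing = 16, completes at 60
  Job 8: processing = 19, completes at 79
Sum of completion times = 274
Average completion time = 274/8 = 34.25

34.25


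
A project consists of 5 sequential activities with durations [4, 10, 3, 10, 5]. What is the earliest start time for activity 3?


Activity 3 starts after activities 1 through 2 complete.
Predecessor durations: [4, 10]
ES = 4 + 10 = 14

14


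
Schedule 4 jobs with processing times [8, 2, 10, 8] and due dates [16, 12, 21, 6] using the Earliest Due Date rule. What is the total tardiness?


Sort by due date (EDD order): [(8, 6), (2, 12), (8, 16), (10, 21)]
Compute completion times and tardiness:
  Job 1: p=8, d=6, C=8, tardiness=max(0,8-6)=2
  Job 2: p=2, d=12, C=10, tardiness=max(0,10-12)=0
  Job 3: p=8, d=16, C=18, tardiness=max(0,18-16)=2
  Job 4: p=10, d=21, C=28, tardiness=max(0,28-21)=7
Total tardiness = 11

11


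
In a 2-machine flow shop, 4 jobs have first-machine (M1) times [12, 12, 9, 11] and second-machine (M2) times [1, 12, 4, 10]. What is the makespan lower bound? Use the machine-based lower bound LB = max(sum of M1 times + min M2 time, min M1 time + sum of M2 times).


LB1 = sum(M1 times) + min(M2 times) = 44 + 1 = 45
LB2 = min(M1 times) + sum(M2 times) = 9 + 27 = 36
Lower bound = max(LB1, LB2) = max(45, 36) = 45

45


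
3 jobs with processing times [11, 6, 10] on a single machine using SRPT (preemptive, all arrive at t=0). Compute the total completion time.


Since all jobs arrive at t=0, SRPT equals SPT ordering.
SPT order: [6, 10, 11]
Completion times:
  Job 1: p=6, C=6
  Job 2: p=10, C=16
  Job 3: p=11, C=27
Total completion time = 6 + 16 + 27 = 49

49


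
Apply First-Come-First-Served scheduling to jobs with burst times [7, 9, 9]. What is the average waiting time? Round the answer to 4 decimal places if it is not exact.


FCFS order (as given): [7, 9, 9]
Waiting times:
  Job 1: wait = 0
  Job 2: wait = 7
  Job 3: wait = 16
Sum of waiting times = 23
Average waiting time = 23/3 = 7.6667

7.6667


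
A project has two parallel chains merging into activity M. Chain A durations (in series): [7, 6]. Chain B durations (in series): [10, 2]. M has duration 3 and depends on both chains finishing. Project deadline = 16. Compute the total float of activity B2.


Forward pass: ES(B2) = sum of predecessors on chain B = 10
EF = ES + duration = 10 + 2 = 12
Backward pass: LF(M) = deadline = 16; LS(M) = 16 - 3 = 13
LF(B2) = LS(M) - sum(successors on chain B) = 13 - 0 = 13
LS = LF - duration = 13 - 2 = 11
Total float = LS - ES = 11 - 10 = 1

1


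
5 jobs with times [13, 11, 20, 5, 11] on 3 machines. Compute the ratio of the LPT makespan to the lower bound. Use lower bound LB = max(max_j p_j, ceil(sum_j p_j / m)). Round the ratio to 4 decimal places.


LPT order: [20, 13, 11, 11, 5]
Machine loads after assignment: [20, 18, 22]
LPT makespan = 22
Lower bound = max(max_job, ceil(total/3)) = max(20, 20) = 20
Ratio = 22 / 20 = 1.1

1.1


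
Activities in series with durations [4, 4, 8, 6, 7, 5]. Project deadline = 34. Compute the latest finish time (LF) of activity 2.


LF(activity 2) = deadline - sum of successor durations
Successors: activities 3 through 6 with durations [8, 6, 7, 5]
Sum of successor durations = 26
LF = 34 - 26 = 8

8


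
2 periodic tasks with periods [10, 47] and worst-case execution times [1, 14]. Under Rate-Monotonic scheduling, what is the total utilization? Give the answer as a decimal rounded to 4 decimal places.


Compute individual utilizations (exact fractions):
  Task 1: C/T = 1/10 (approx. 0.1)
  Task 2: C/T = 14/47 (approx. 0.2979)
Total utilization U = 1/10 + 14/47 = 187/470
Rounded to 4 decimal places: U = 0.3979
RM (Liu & Layland) bound for 2 tasks = 0.828427; compare with U = 187/470 (approx. 0.397872)
U <= bound, so schedulable by RM sufficient condition.

0.3979


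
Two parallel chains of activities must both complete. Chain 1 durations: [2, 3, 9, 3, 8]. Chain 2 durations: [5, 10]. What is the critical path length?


Path A total = 2 + 3 + 9 + 3 + 8 = 25
Path B total = 5 + 10 = 15
Critical path = longest path = max(25, 15) = 25

25


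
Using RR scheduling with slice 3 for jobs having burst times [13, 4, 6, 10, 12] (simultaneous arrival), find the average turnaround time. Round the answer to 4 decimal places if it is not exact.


Time quantum = 3
Execution trace:
  J1 runs 3 units, time = 3
  J2 runs 3 units, time = 6
  J3 runs 3 units, time = 9
  J4 runs 3 units, time = 12
  J5 runs 3 units, time = 15
  J1 runs 3 units, time = 18
  J2 runs 1 units, time = 19
  J3 runs 3 units, time = 22
  J4 runs 3 units, time = 25
  J5 runs 3 units, time = 28
  J1 runs 3 units, time = 31
  J4 runs 3 units, time = 34
  J5 runs 3 units, time = 37
  J1 runs 3 units, time = 40
  J4 runs 1 units, time = 41
  J5 runs 3 units, time = 44
  J1 runs 1 units, time = 45
Finish times: [45, 19, 22, 41, 44]
Average turnaround = 171/5 = 34.2

34.2


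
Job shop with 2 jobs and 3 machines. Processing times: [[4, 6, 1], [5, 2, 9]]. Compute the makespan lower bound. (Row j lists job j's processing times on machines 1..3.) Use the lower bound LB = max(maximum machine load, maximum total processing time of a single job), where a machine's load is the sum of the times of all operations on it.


Machine loads:
  Machine 1: 4 + 5 = 9
  Machine 2: 6 + 2 = 8
  Machine 3: 1 + 9 = 10
Max machine load = 10
Job totals:
  Job 1: 11
  Job 2: 16
Max job total = 16
Lower bound = max(10, 16) = 16

16


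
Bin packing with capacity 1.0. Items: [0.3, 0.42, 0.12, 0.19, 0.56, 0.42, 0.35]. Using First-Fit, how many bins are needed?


Place items sequentially using First-Fit:
  Item 0.3 -> new Bin 1
  Item 0.42 -> Bin 1 (now 0.72)
  Item 0.12 -> Bin 1 (now 0.84)
  Item 0.19 -> new Bin 2
  Item 0.56 -> Bin 2 (now 0.75)
  Item 0.42 -> new Bin 3
  Item 0.35 -> Bin 3 (now 0.77)
Total bins used = 3

3


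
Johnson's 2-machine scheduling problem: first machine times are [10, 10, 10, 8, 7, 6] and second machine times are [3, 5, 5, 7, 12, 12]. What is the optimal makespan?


Apply Johnson's rule:
  Group 1 (a <= b): [(6, 6, 12), (5, 7, 12)]
  Group 2 (a > b): [(4, 8, 7), (2, 10, 5), (3, 10, 5), (1, 10, 3)]
Optimal job order: [6, 5, 4, 2, 3, 1]
Schedule:
  Job 6: M1 done at 6, M2 done at 18
  Job 5: M1 done at 13, M2 done at 30
  Job 4: M1 done at 21, M2 done at 37
  Job 2: M1 done at 31, M2 done at 42
  Job 3: M1 done at 41, M2 done at 47
  Job 1: M1 done at 51, M2 done at 54
Makespan = 54

54


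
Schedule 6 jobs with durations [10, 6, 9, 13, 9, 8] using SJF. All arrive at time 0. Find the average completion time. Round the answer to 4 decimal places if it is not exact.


SJF order (ascending): [6, 8, 9, 9, 10, 13]
Completion times:
  Job 1: burst=6, C=6
  Job 2: burst=8, C=14
  Job 3: burst=9, C=23
  Job 4: burst=9, C=32
  Job 5: burst=10, C=42
  Job 6: burst=13, C=55
Average completion = 172/6 = 28.6667

28.6667


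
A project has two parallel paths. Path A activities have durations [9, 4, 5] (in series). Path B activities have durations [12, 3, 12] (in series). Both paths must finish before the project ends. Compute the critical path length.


Path A total = 9 + 4 + 5 = 18
Path B total = 12 + 3 + 12 = 27
Critical path = longest path = max(18, 27) = 27

27


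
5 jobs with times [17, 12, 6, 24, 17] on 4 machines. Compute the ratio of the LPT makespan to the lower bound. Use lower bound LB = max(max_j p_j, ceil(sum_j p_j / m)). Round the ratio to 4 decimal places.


LPT order: [24, 17, 17, 12, 6]
Machine loads after assignment: [24, 17, 17, 18]
LPT makespan = 24
Lower bound = max(max_job, ceil(total/4)) = max(24, 19) = 24
Ratio = 24 / 24 = 1.0

1.0


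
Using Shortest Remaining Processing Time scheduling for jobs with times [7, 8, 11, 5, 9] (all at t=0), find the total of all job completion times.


Since all jobs arrive at t=0, SRPT equals SPT ordering.
SPT order: [5, 7, 8, 9, 11]
Completion times:
  Job 1: p=5, C=5
  Job 2: p=7, C=12
  Job 3: p=8, C=20
  Job 4: p=9, C=29
  Job 5: p=11, C=40
Total completion time = 5 + 12 + 20 + 29 + 40 = 106

106


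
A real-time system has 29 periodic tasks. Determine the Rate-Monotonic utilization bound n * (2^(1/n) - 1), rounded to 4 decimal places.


Compute 2^(1/29) = 1.0241895602
Subtract 1: 1.0241895602 - 1 = 0.0241895602
Multiply by n: 29 * 0.0241895602 = 0.7014972458
Round to 4 dp: 0.7015

0.7015


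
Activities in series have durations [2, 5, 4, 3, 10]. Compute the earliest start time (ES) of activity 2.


Activity 2 starts after activities 1 through 1 complete.
Predecessor durations: [2]
ES = 2 = 2

2


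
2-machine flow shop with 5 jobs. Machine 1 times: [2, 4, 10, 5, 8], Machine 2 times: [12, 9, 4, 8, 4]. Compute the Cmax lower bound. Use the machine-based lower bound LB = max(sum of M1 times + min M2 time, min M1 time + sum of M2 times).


LB1 = sum(M1 times) + min(M2 times) = 29 + 4 = 33
LB2 = min(M1 times) + sum(M2 times) = 2 + 37 = 39
Lower bound = max(LB1, LB2) = max(33, 39) = 39

39


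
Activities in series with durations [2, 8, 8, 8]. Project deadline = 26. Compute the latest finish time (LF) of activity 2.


LF(activity 2) = deadline - sum of successor durations
Successors: activities 3 through 4 with durations [8, 8]
Sum of successor durations = 16
LF = 26 - 16 = 10

10


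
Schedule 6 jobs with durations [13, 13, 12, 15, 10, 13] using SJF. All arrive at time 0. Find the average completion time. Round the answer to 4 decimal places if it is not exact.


SJF order (ascending): [10, 12, 13, 13, 13, 15]
Completion times:
  Job 1: burst=10, C=10
  Job 2: burst=12, C=22
  Job 3: burst=13, C=35
  Job 4: burst=13, C=48
  Job 5: burst=13, C=61
  Job 6: burst=15, C=76
Average completion = 252/6 = 42.0

42.0


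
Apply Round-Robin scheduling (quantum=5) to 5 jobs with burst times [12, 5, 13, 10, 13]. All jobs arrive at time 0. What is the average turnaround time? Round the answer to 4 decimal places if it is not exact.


Time quantum = 5
Execution trace:
  J1 runs 5 units, time = 5
  J2 runs 5 units, time = 10
  J3 runs 5 units, time = 15
  J4 runs 5 units, time = 20
  J5 runs 5 units, time = 25
  J1 runs 5 units, time = 30
  J3 runs 5 units, time = 35
  J4 runs 5 units, time = 40
  J5 runs 5 units, time = 45
  J1 runs 2 units, time = 47
  J3 runs 3 units, time = 50
  J5 runs 3 units, time = 53
Finish times: [47, 10, 50, 40, 53]
Average turnaround = 200/5 = 40.0

40.0


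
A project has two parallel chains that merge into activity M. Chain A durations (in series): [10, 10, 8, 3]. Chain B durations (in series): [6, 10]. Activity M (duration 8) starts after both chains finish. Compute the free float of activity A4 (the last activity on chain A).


ES(A4) = sum of predecessors on chain A = 28
EF(A4) = ES + duration = 28 + 3 = 31
Successor of A4 is M. ES(M) = max(sum(A), sum(B)) = max(31, 16) = 31
Free float = ES(successor) - EF(current) = 31 - 31 = 0

0


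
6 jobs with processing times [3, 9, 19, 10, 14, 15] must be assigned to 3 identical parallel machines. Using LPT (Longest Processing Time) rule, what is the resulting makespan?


Sort jobs in decreasing order (LPT): [19, 15, 14, 10, 9, 3]
Assign each job to the least loaded machine:
  Machine 1: jobs [19, 3], load = 22
  Machine 2: jobs [15, 9], load = 24
  Machine 3: jobs [14, 10], load = 24
Makespan = max load = 24

24


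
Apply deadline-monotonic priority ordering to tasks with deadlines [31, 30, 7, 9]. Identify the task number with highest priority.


Sort tasks by relative deadline (ascending):
  Task 3: deadline = 7
  Task 4: deadline = 9
  Task 2: deadline = 30
  Task 1: deadline = 31
Priority order (highest first): [3, 4, 2, 1]
Highest priority task = 3

3


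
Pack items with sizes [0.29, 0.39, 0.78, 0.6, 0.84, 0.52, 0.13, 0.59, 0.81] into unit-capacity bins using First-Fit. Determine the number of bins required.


Place items sequentially using First-Fit:
  Item 0.29 -> new Bin 1
  Item 0.39 -> Bin 1 (now 0.68)
  Item 0.78 -> new Bin 2
  Item 0.6 -> new Bin 3
  Item 0.84 -> new Bin 4
  Item 0.52 -> new Bin 5
  Item 0.13 -> Bin 1 (now 0.81)
  Item 0.59 -> new Bin 6
  Item 0.81 -> new Bin 7
Total bins used = 7

7


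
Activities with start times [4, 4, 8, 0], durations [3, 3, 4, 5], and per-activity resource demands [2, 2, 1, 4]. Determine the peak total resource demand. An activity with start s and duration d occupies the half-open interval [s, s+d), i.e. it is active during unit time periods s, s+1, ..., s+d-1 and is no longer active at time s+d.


Each activity i is active on [start_i, start_i + duration_i).
Compute total resource usage per time slot:
  t=0: active resources = [4], total = 4
  t=1: active resources = [4], total = 4
  t=2: active resources = [4], total = 4
  t=3: active resources = [4], total = 4
  t=4: active resources = [2, 2, 4], total = 8
  t=5: active resources = [2, 2], total = 4
  t=6: active resources = [2, 2], total = 4
  t=7: active resources = [], total = 0
  t=8: active resources = [1], total = 1
  t=9: active resources = [1], total = 1
  t=10: active resources = [1], total = 1
  t=11: active resources = [1], total = 1
Peak resource demand = 8

8


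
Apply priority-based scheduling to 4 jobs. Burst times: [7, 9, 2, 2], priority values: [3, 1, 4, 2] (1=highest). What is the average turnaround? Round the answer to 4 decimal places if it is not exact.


Sort by priority (ascending = highest first):
Order: [(1, 9), (2, 2), (3, 7), (4, 2)]
Completion times:
  Priority 1, burst=9, C=9
  Priority 2, burst=2, C=11
  Priority 3, burst=7, C=18
  Priority 4, burst=2, C=20
Average turnaround = 58/4 = 14.5

14.5


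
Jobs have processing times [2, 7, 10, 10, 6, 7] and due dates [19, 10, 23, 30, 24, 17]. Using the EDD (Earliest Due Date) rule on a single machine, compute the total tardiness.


Sort by due date (EDD order): [(7, 10), (7, 17), (2, 19), (10, 23), (6, 24), (10, 30)]
Compute completion times and tardiness:
  Job 1: p=7, d=10, C=7, tardiness=max(0,7-10)=0
  Job 2: p=7, d=17, C=14, tardiness=max(0,14-17)=0
  Job 3: p=2, d=19, C=16, tardiness=max(0,16-19)=0
  Job 4: p=10, d=23, C=26, tardiness=max(0,26-23)=3
  Job 5: p=6, d=24, C=32, tardiness=max(0,32-24)=8
  Job 6: p=10, d=30, C=42, tardiness=max(0,42-30)=12
Total tardiness = 23

23


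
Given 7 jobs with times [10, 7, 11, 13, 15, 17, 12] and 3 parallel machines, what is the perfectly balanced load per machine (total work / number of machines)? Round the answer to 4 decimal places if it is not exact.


Total processing time = 10 + 7 + 11 + 13 + 15 + 17 + 12 = 85
Number of machines = 3
Ideal balanced load = 85 / 3 = 28.3333

28.3333


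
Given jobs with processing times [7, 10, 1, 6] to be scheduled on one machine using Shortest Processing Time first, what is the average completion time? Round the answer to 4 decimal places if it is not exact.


Sort jobs by processing time (SPT order): [1, 6, 7, 10]
Compute completion times sequentially:
  Job 1: processing = 1, completes at 1
  Job 2: processing = 6, completes at 7
  Job 3: processing = 7, completes at 14
  Job 4: processing = 10, completes at 24
Sum of completion times = 46
Average completion time = 46/4 = 11.5

11.5


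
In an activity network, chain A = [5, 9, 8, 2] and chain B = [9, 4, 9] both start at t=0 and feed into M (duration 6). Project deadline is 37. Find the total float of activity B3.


Forward pass: ES(B3) = sum of predecessors on chain B = 13
EF = ES + duration = 13 + 9 = 22
Backward pass: LF(M) = deadline = 37; LS(M) = 37 - 6 = 31
LF(B3) = LS(M) - sum(successors on chain B) = 31 - 0 = 31
LS = LF - duration = 31 - 9 = 22
Total float = LS - ES = 22 - 13 = 9

9


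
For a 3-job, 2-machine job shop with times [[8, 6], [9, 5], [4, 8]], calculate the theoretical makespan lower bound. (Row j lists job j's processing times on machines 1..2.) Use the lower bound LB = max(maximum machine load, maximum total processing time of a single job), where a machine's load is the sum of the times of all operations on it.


Machine loads:
  Machine 1: 8 + 9 + 4 = 21
  Machine 2: 6 + 5 + 8 = 19
Max machine load = 21
Job totals:
  Job 1: 14
  Job 2: 14
  Job 3: 12
Max job total = 14
Lower bound = max(21, 14) = 21

21


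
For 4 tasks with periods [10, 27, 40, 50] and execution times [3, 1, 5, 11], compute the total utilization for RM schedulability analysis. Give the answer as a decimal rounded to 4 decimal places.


Compute individual utilizations (exact fractions):
  Task 1: C/T = 3/10 (approx. 0.3)
  Task 2: C/T = 1/27 (approx. 0.037)
  Task 3: C/T = 5/40 = 1/8 (approx. 0.125)
  Task 4: C/T = 11/50 (approx. 0.22)
Total utilization U = 3/10 + 1/27 + 1/8 + 11/50 = 3683/5400
Rounded to 4 decimal places: U = 0.6820
RM (Liu & Layland) bound for 4 tasks = 0.756828; compare with U = 3683/5400 (approx. 0.682037)
U <= bound, so schedulable by RM sufficient condition.

0.6820


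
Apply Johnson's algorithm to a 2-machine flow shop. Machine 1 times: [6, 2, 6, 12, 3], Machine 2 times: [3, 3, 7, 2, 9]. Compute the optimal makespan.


Apply Johnson's rule:
  Group 1 (a <= b): [(2, 2, 3), (5, 3, 9), (3, 6, 7)]
  Group 2 (a > b): [(1, 6, 3), (4, 12, 2)]
Optimal job order: [2, 5, 3, 1, 4]
Schedule:
  Job 2: M1 done at 2, M2 done at 5
  Job 5: M1 done at 5, M2 done at 14
  Job 3: M1 done at 11, M2 done at 21
  Job 1: M1 done at 17, M2 done at 24
  Job 4: M1 done at 29, M2 done at 31
Makespan = 31

31


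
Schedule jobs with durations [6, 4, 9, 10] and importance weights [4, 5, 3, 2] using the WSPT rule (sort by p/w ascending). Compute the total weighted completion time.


Compute p/w ratios and sort ascending (WSPT): [(4, 5), (6, 4), (9, 3), (10, 2)]
Compute weighted completion times:
  Job (p=4,w=5): C=4, w*C=5*4=20
  Job (p=6,w=4): C=10, w*C=4*10=40
  Job (p=9,w=3): C=19, w*C=3*19=57
  Job (p=10,w=2): C=29, w*C=2*29=58
Total weighted completion time = 175

175


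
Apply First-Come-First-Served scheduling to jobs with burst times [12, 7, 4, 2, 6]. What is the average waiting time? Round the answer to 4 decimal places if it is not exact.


FCFS order (as given): [12, 7, 4, 2, 6]
Waiting times:
  Job 1: wait = 0
  Job 2: wait = 12
  Job 3: wait = 19
  Job 4: wait = 23
  Job 5: wait = 25
Sum of waiting times = 79
Average waiting time = 79/5 = 15.8

15.8


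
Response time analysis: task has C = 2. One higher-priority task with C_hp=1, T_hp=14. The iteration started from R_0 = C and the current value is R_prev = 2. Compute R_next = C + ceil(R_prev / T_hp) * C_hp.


R_next = C + ceil(R_prev / T_hp) * C_hp
ceil(2 / 14) = ceil(0.1429) = 1
Interference = 1 * 1 = 1
R_next = 2 + 1 = 3

3


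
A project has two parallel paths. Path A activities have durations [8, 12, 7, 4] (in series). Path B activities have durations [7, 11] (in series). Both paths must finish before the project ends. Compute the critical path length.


Path A total = 8 + 12 + 7 + 4 = 31
Path B total = 7 + 11 = 18
Critical path = longest path = max(31, 18) = 31

31


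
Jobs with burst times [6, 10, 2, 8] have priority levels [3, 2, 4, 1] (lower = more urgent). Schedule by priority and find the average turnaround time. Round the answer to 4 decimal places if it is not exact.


Sort by priority (ascending = highest first):
Order: [(1, 8), (2, 10), (3, 6), (4, 2)]
Completion times:
  Priority 1, burst=8, C=8
  Priority 2, burst=10, C=18
  Priority 3, burst=6, C=24
  Priority 4, burst=2, C=26
Average turnaround = 76/4 = 19.0

19.0


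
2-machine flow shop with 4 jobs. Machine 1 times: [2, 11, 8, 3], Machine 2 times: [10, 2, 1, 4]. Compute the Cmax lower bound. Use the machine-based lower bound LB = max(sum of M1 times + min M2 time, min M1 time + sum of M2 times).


LB1 = sum(M1 times) + min(M2 times) = 24 + 1 = 25
LB2 = min(M1 times) + sum(M2 times) = 2 + 17 = 19
Lower bound = max(LB1, LB2) = max(25, 19) = 25

25


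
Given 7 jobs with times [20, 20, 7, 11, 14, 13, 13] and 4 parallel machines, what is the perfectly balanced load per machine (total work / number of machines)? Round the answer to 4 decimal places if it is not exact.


Total processing time = 20 + 20 + 7 + 11 + 14 + 13 + 13 = 98
Number of machines = 4
Ideal balanced load = 98 / 4 = 24.5

24.5


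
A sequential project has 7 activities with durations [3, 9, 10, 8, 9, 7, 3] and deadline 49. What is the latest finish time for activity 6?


LF(activity 6) = deadline - sum of successor durations
Successors: activities 7 through 7 with durations [3]
Sum of successor durations = 3
LF = 49 - 3 = 46

46


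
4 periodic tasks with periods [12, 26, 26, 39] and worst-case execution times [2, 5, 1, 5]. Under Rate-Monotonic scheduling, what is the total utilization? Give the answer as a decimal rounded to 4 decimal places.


Compute individual utilizations (exact fractions):
  Task 1: C/T = 2/12 = 1/6 (approx. 0.1667)
  Task 2: C/T = 5/26 (approx. 0.1923)
  Task 3: C/T = 1/26 (approx. 0.0385)
  Task 4: C/T = 5/39 (approx. 0.1282)
Total utilization U = 1/6 + 5/26 + 1/26 + 5/39 = 41/78
Rounded to 4 decimal places: U = 0.5256
RM (Liu & Layland) bound for 4 tasks = 0.756828; compare with U = 41/78 (approx. 0.525641)
U <= bound, so schedulable by RM sufficient condition.

0.5256


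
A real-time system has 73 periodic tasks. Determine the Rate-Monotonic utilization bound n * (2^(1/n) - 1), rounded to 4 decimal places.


Compute 2^(1/73) = 1.0095403890
Subtract 1: 1.0095403890 - 1 = 0.0095403890
Multiply by n: 73 * 0.0095403890 = 0.6964483970
Round to 4 dp: 0.6964

0.6964


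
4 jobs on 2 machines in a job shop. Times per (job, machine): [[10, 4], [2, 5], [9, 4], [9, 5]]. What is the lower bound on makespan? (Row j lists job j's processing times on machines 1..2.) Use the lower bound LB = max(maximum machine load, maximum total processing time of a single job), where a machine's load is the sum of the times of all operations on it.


Machine loads:
  Machine 1: 10 + 2 + 9 + 9 = 30
  Machine 2: 4 + 5 + 4 + 5 = 18
Max machine load = 30
Job totals:
  Job 1: 14
  Job 2: 7
  Job 3: 13
  Job 4: 14
Max job total = 14
Lower bound = max(30, 14) = 30

30


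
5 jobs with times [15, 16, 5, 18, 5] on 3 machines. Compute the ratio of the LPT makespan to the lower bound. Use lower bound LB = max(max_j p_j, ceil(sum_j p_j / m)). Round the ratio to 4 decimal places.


LPT order: [18, 16, 15, 5, 5]
Machine loads after assignment: [18, 21, 20]
LPT makespan = 21
Lower bound = max(max_job, ceil(total/3)) = max(18, 20) = 20
Ratio = 21 / 20 = 1.05

1.05


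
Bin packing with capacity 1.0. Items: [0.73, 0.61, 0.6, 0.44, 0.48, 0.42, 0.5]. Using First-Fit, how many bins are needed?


Place items sequentially using First-Fit:
  Item 0.73 -> new Bin 1
  Item 0.61 -> new Bin 2
  Item 0.6 -> new Bin 3
  Item 0.44 -> new Bin 4
  Item 0.48 -> Bin 4 (now 0.92)
  Item 0.42 -> new Bin 5
  Item 0.5 -> Bin 5 (now 0.92)
Total bins used = 5

5


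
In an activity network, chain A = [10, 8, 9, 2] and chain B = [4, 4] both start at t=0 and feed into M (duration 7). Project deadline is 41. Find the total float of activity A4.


Forward pass: ES(A4) = sum of predecessors on chain A = 27
EF = ES + duration = 27 + 2 = 29
Backward pass: LF(M) = deadline = 41; LS(M) = 41 - 7 = 34
LF(A4) = LS(M) - sum(successors on chain A) = 34 - 0 = 34
LS = LF - duration = 34 - 2 = 32
Total float = LS - ES = 32 - 27 = 5

5


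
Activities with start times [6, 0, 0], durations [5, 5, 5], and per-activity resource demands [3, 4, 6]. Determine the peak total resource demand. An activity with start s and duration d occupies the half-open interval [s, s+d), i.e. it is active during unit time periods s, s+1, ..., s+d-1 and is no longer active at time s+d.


Each activity i is active on [start_i, start_i + duration_i).
Compute total resource usage per time slot:
  t=0: active resources = [4, 6], total = 10
  t=1: active resources = [4, 6], total = 10
  t=2: active resources = [4, 6], total = 10
  t=3: active resources = [4, 6], total = 10
  t=4: active resources = [4, 6], total = 10
  t=5: active resources = [], total = 0
  t=6: active resources = [3], total = 3
  t=7: active resources = [3], total = 3
  t=8: active resources = [3], total = 3
  t=9: active resources = [3], total = 3
  t=10: active resources = [3], total = 3
Peak resource demand = 10

10
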